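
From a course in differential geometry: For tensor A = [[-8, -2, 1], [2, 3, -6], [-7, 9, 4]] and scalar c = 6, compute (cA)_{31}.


Scalar multiplication: (cA)_{ij} = c * A_{ij}.
c = 6
A_{31} = -7
(cA)_{31} = 6 * -7 = -42

-42


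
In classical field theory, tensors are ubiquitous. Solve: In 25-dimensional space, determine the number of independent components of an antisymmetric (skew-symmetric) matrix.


An antisymmetric rank-2 tensor satisfies A_{ij} = -A_{ji}, so diagonal entries are zero.
The independent components are the upper-triangular entries: C(n, 2) = n(n-1)/2.
n = 25
C(25, 2) = 25 * 24 / 2 = 600 / 2 = 300

300


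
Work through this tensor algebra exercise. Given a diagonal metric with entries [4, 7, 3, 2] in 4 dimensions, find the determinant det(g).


For a diagonal metric, the determinant is the product of diagonal entries.
Diagonal entries: 4, 7, 3, 2
det(g) = 4 * 7 * 3 * 2 = 168

168


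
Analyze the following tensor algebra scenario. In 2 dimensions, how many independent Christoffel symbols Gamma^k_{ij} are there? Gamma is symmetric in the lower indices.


Christoffel symbols Gamma^k_{ij} are symmetric in i,j, so there are d * d(d+1)/2 independent symbols.
d = 2
d(d+1)/2 = 2 * 3 / 2 = 3
Total = 2 * 3 = 6

6


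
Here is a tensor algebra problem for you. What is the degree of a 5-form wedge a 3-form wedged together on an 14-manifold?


The degree of a wedge product is the sum of the degrees of the individual forms.
Degrees: 5, 3
Total degree = 5 + 3 = 8

8


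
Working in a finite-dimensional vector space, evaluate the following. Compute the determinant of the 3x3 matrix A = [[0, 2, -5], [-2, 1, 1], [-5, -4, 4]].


Expanding along the first row, det(A) = a11*M_11 - a12*M_12 + a13*M_13, where M_1j is the (1,j) minor.
Minor M_11 = 1*4 - 1*-4 = 8
Minor M_12 = -2*4 - 1*-5 = -3
Minor M_13 = -2*-4 - 1*-5 = 13
det = 0*(8) - 2*(-3) + -5*(13)
    = 0 - -6 + -65
    = -59

-59


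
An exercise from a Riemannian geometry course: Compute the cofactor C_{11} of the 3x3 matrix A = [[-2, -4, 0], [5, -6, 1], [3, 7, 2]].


To find cofactor C_{11}, delete row 1 and column 1.
The resulting 2x2 submatrix is: [[-6, 1], [7, 2]]
Minor M_{11} = -6*2 - 1*7
  = -12 - 7 = -19
Sign = (-1)^(1+1) = (-1)^2 = 1
Cofactor C_{11} = 1 * -19 = -19

-19


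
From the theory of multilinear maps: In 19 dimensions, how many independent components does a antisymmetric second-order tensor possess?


A antisymmetric rank-2 tensor in d dimensions has d(d-1)/2 independent components.
d = 19
d(d-1)/2 = 19 * 18 / 2 = 342 / 2 = 171

171


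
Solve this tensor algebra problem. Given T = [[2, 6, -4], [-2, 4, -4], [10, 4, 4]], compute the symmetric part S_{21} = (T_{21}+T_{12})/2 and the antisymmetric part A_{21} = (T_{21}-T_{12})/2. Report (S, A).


T_{21} = -2
T_{12} = 6
S_{21} = (-2 + 6)/2 = 4/2 = 2
A_{21} = (-2 - 6)/2 = -8/2 = -4
Check: S + A = 2 + -4 = -2 = T_{21}.

(2, -4)


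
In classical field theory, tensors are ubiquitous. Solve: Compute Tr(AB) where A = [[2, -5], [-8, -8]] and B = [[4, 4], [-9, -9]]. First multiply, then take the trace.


Tr(AB) = sum_i (AB)_{ii} where (AB)_{ii} = sum_k A_{ik} B_{ki}.
(AB)_{11} = 2*4 + -5*-9 = 53
(AB)_{22} = -8*4 + -8*-9 = 40
Tr(AB) = 53 + 40 = 93

93


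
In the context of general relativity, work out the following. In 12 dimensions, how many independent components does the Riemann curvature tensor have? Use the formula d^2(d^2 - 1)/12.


The Riemann tensor in d dimensions has d^2(d^2 - 1)/12 independent components.
d = 12, so d^2 = 144
d^2 - 1 = 143
d^2(d^2 - 1) = 144 * 143 = 20592
Divide by 12: 20592 / 12 = 1716

1716


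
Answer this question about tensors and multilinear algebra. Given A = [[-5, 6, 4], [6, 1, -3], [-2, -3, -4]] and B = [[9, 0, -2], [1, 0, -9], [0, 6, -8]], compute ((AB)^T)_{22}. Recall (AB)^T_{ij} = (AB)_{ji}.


(AB)^T_{ij} = (AB)_{ji} = sum_k A_{jk} B_{ki}.
For i=2, j=2 we need (AB)_{22}:
A_{21} * B_{12} = 6 * 0 = 0
A_{22} * B_{22} = 1 * 0 = 0
A_{23} * B_{32} = -3 * 6 = -18
Sum = 0 + 0 + -18 = -18

-18


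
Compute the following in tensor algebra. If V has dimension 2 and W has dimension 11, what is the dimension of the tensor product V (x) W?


The dimension of a tensor product is the product of dimensions.
dim(V) = 2, dim(W) = 11
dim(V (x) W) = 2 * 11 = 22

22


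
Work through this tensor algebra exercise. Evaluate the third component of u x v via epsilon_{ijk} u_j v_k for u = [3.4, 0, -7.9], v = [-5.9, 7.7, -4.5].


(u x v)_3 = sum_{j,k} epsilon_{3jk} u_j v_k. Only permutations of (1,2,3) contribute; the two non-zero terms are:
eps_{312} u_1 v_2 = 1 * 3.4 * 7.7 = 26.18
eps_{321} u_2 v_1 = -1 * 0 * -5.9 = 0
(u x v)_3 = 26.18

26.18


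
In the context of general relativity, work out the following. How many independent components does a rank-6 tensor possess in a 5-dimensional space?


The number of components of a rank-r tensor in d dimensions is d^r.
Here d = 5 and r = 6.
5^6 = 15625

15625


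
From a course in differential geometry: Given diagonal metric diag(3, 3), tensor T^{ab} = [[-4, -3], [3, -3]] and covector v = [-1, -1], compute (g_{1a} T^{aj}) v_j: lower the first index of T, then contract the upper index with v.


Step 1: lower the first index. For a diagonal metric, g_{ia} T^{aj} = g_{ii} T^{ij} (no sum on i).
g_{11} = 3
S_1{}^1 = 3 * T^{11} = 3 * -4 = -12
S_1{}^2 = 3 * T^{12} = 3 * -3 = -9
Step 2: contract S_1{}^j with v_j.
S_1{}^1 * v_1 = -12 * -1 = 12
S_1{}^2 * v_2 = -9 * -1 = 9
Result = 12 + 9 = 21

21


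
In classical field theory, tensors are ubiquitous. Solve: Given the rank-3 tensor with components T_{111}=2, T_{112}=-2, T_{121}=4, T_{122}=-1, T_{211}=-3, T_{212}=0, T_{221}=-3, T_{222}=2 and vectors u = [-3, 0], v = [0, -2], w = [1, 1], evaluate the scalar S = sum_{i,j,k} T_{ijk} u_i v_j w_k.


S = sum over i,j,k of T_{ijk} u_i v_j w_k. Expanding all 8 terms:
T_{111}*u_1*v_1*w_1 = 2*-3*0*1 = 0  (running total: 0)
T_{112}*u_1*v_1*w_2 = -2*-3*0*1 = 0  (running total: 0)
T_{121}*u_1*v_2*w_1 = 4*-3*-2*1 = 24  (running total: 24)
T_{122}*u_1*v_2*w_2 = -1*-3*-2*1 = -6  (running total: 18)
T_{211}*u_2*v_1*w_1 = -3*0*0*1 = 0  (running total: 18)
T_{212}*u_2*v_1*w_2 = 0*0*0*1 = 0  (running total: 18)
T_{221}*u_2*v_2*w_1 = -3*0*-2*1 = 0  (running total: 18)
T_{222}*u_2*v_2*w_2 = 2*0*-2*1 = 0  (running total: 18)
S = 18

18


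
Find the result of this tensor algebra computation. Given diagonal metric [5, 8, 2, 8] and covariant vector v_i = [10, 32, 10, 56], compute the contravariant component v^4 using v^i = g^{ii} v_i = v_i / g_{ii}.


To raise an index with a diagonal metric: v^i = v_i / g_{ii}.
For index 4: v_4 = 56, g_{44} = 8
v^4 = 56 / 8 = 7

7


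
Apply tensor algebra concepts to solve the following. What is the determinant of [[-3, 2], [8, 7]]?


For a 2x2 matrix [[a, b], [c, d]], det = a*d - b*c.
a = -3, b = 2, c = 8, d = 7
a*d = -3 * 7 = -21
b*c = 2 * 8 = 16
det = -21 - 16 = -37

-37


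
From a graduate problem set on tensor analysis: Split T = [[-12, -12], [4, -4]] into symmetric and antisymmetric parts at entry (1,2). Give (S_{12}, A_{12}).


T_{12} = -12
T_{21} = 4
S_{12} = (-12 + 4)/2 = -8/2 = -4
A_{12} = (-12 - 4)/2 = -16/2 = -8
Check: S + A = -4 + -8 = -12 = T_{12}.

(-4, -8)


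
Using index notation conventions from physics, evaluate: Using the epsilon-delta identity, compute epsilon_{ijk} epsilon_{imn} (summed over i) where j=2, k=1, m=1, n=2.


Using the identity: epsilon_{ijk} epsilon_{imn} = delta_{jm} delta_{kn} - delta_{jn} delta_{km}.
delta_{21} = 0
delta_{12} = 0
delta_{22} = 1
delta_{11} = 1
Result = 0 * 0 - 1 * 1 = 0 - 1 = -1

-1


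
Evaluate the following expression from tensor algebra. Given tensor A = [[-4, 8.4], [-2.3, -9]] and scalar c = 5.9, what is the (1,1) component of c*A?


Scalar multiplication: (cA)_{ij} = c * A_{ij}.
c = 5.9
A_{11} = -4
(cA)_{11} = 5.9 * -4 = -23.6

-23.6


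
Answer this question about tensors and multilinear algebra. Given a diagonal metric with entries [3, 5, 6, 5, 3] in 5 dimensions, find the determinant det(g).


For a diagonal metric, the determinant is the product of diagonal entries.
Diagonal entries: 3, 5, 6, 5, 3
det(g) = 3 * 5 * 6 * 5 * 3 = 1350

1350


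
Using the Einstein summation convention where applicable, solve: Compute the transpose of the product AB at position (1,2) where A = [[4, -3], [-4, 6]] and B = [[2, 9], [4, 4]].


(AB)^T_{ij} = (AB)_{ji} = sum_k A_{jk} B_{ki}.
For i=1, j=2 we need (AB)_{21}:
A_{21} * B_{11} = -4 * 2 = -8
A_{22} * B_{21} = 6 * 4 = 24
Sum = -8 + 24 = 16

16


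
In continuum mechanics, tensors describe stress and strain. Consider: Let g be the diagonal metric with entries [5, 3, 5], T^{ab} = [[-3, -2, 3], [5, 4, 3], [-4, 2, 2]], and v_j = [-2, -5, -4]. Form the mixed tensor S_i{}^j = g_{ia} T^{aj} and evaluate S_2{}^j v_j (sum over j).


Step 1: lower the first index. For a diagonal metric, g_{ia} T^{aj} = g_{ii} T^{ij} (no sum on i).
g_{22} = 3
S_2{}^1 = 3 * T^{21} = 3 * 5 = 15
S_2{}^2 = 3 * T^{22} = 3 * 4 = 12
S_2{}^3 = 3 * T^{23} = 3 * 3 = 9
Step 2: contract S_2{}^j with v_j.
S_2{}^1 * v_1 = 15 * -2 = -30
S_2{}^2 * v_2 = 12 * -5 = -60
S_2{}^3 * v_3 = 9 * -4 = -36
Result = -30 + -60 + -36 = -126

-126


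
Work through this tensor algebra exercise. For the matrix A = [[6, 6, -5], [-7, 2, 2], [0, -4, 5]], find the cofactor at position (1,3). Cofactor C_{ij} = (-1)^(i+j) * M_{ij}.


To find cofactor C_{13}, delete row 1 and column 3.
The resulting 2x2 submatrix is: [[-7, 2], [0, -4]]
Minor M_{13} = -7*-4 - 2*0
  = 28 - 0 = 28
Sign = (-1)^(1+3) = (-1)^4 = 1
Cofactor C_{13} = 1 * 28 = 28

28


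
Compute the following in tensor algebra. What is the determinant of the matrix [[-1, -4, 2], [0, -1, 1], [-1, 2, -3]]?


Expanding along the first row, det(A) = a11*M_11 - a12*M_12 + a13*M_13, where M_1j is the (1,j) minor.
Minor M_11 = -1*-3 - 1*2 = 1
Minor M_12 = 0*-3 - 1*-1 = 1
Minor M_13 = 0*2 - -1*-1 = -1
det = -1*(1) - -4*(1) + 2*(-1)
    = -1 - -4 + -2
    = 1

1


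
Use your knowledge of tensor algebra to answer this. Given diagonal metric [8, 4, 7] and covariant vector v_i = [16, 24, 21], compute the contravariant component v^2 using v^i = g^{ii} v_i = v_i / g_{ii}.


To raise an index with a diagonal metric: v^i = v_i / g_{ii}.
For index 2: v_2 = 24, g_{22} = 4
v^2 = 24 / 4 = 6

6


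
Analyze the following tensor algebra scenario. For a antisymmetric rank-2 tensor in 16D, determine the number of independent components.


A antisymmetric rank-2 tensor in d dimensions has d(d-1)/2 independent components.
d = 16
d(d-1)/2 = 16 * 15 / 2 = 240 / 2 = 120

120


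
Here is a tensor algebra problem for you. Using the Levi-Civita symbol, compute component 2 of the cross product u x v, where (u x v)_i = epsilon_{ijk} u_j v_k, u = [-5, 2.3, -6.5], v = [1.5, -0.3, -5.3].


(u x v)_2 = sum_{j,k} epsilon_{2jk} u_j v_k. Only permutations of (1,2,3) contribute; the two non-zero terms are:
eps_{213} u_1 v_3 = -1 * -5 * -5.3 = -26.5
eps_{231} u_3 v_1 = 1 * -6.5 * 1.5 = -9.75
(u x v)_2 = -36.25

-36.25


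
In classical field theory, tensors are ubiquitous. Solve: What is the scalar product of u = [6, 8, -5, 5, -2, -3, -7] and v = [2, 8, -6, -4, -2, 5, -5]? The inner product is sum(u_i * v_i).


The inner product u . v = sum of u_i * v_i.
Term-by-term: 6 * 2, 8 * 8, -5 * -6, 5 * -4, -2 * -2, -3 * 5, -7 * -5
Products: 12, 64, 30, -20, 4, -15, 35
Sum = 12 + 64 + 30 + -20 + 4 + -15 + 35 = 110

110


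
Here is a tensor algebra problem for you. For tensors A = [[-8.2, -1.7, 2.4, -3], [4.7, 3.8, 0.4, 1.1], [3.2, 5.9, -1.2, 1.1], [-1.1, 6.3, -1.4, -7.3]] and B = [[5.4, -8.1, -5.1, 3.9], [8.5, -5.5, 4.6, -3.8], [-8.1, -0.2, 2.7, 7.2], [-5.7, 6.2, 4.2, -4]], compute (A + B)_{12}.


Tensor addition is component-wise: (A + B)_{ij} = A_{ij} + B_{ij}.
A_{12} = -1.7
B_{12} = -8.1
(A + B)_{12} = -1.7 + -8.1 = -9.8

-9.8


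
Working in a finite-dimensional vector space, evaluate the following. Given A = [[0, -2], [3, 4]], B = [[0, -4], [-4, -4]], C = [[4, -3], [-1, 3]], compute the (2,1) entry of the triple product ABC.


(ABC)_{21} = sum_m (AB)_{2m} C_{m1}. First compute row 2 of AB.
(AB)_{21} = 3*0 + 4*-4 = -16
(AB)_{22} = 3*-4 + 4*-4 = -28
Now contract with column 1 of C:
(AB)_{21} * C_{11} = -16 * 4 = -64
(AB)_{22} * C_{21} = -28 * -1 = 28
(ABC)_{21} = -64 + 28 = -36

-36


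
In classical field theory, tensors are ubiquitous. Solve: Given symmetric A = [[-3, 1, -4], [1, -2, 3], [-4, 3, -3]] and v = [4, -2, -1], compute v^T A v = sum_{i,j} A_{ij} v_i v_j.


First compute Av:
(Av)_1 = -3*4 + 1*-2 + -4*-1 = -10
(Av)_2 = 1*4 + -2*-2 + 3*-1 = 5
(Av)_3 = -4*4 + 3*-2 + -3*-1 = -19
Av = [-10, 5, -19]
Then v^T (Av) = 4*-10 + -2*5 + -1*-19
= -40 + -10 + 19 = -31

-31


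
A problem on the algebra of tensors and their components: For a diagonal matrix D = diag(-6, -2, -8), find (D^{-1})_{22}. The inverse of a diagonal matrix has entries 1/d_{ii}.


For a diagonal matrix, the inverse has entries (D^{-1})_{ii} = 1/d_{ii}.
The diagonal entries are: d_{11} = -6, d_{22} = -2, d_{33} = -8
We need (D^{-1})_{22} = 1/d_{22} = 1/-2 = -1/2

-1/2


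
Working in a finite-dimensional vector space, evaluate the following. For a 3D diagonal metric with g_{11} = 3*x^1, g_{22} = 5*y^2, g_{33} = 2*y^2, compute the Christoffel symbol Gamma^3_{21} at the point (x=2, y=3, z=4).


For a diagonal metric, Gamma^k_{ij} = (1/2) g^{kk} (dg_{ik}/dx_j + dg_{jk}/dx_i - dg_{ij}/dx_k).
The metric is diagonal, so g_{ab} = 0 for a != b.
At the given point: g_{11} = 6, g_{22} = 45, g_{33} = 18
g^{33} = 1/18
dg_{23}/dx_1 = 0 (off-diagonal)
dg_{13}/dx_2 = 0 (off-diagonal)
dg_{21}/dx_3 = 0 (off-diagonal)
Numerator = 0 + 0 - 0 = 0
Gamma^3_{21} = 0 / (2 * 18) = 0

0


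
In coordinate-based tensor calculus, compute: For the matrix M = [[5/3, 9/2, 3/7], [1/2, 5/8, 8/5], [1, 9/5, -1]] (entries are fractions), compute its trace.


The trace is the sum of diagonal entries.
Diagonal: M[1,1] = 5/3, M[2,2] = 5/8, M[3,3] = -1
Tr(M) = 5/3 + 5/8 + -1
Computing step by step:
After adding M[1,1]: 5/3
After adding M[2,2]: 55/24
After adding M[3,3]: 31/24
Tr(M) = 31/24

31/24


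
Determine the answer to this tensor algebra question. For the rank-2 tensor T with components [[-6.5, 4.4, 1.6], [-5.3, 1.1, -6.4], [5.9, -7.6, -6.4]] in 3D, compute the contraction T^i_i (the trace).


The contraction (trace) of a rank-2 tensor is the sum of its diagonal elements.
Diagonal entries: A[1,1] = -6.5, A[2,2] = 1.1, A[3,3] = -6.4
Tr(A) = -6.5 + 1.1 + -6.4 = -11.8

-11.8


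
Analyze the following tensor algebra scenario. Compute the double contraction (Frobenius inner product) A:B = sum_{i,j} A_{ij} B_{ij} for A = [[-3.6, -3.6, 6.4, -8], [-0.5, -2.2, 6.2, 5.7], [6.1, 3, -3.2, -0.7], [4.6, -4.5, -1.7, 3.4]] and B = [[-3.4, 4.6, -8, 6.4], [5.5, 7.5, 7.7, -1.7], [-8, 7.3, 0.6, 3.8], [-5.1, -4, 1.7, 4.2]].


A:B = sum over all i,j of A_{ij} * B_{ij}.
Row 1: -3.6*-3.4=12.24, -3.6*4.6=-16.56, 6.4*-8=-51.2, -8*6.4=-51.2 => row sum = -106.72
Row 2: -0.5*5.5=-2.75, -2.2*7.5=-16.5, 6.2*7.7=47.74, 5.7*-1.7=-9.69 => row sum = 18.8
Row 3: 6.1*-8=-48.8, 3*7.3=21.9, -3.2*0.6=-1.92, -0.7*3.8=-2.66 => row sum = -31.48
Row 4: 4.6*-5.1=-23.46, -4.5*-4=18, -1.7*1.7=-2.89, 3.4*4.2=14.28 => row sum = 5.93
Total = -106.72 + 18.8 + -31.48 + 5.93 = -113.47

-113.47


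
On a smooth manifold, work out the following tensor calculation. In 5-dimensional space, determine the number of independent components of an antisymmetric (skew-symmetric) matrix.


An antisymmetric rank-2 tensor satisfies A_{ij} = -A_{ji}, so diagonal entries are zero.
The independent components are the upper-triangular entries: C(n, 2) = n(n-1)/2.
n = 5
C(5, 2) = 5 * 4 / 2 = 20 / 2 = 10

10


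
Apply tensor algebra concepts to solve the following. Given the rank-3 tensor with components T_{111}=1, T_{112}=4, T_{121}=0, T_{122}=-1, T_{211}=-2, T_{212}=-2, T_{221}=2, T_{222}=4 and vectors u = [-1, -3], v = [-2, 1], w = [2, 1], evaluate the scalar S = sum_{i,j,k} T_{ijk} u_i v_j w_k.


S = sum over i,j,k of T_{ijk} u_i v_j w_k. Expanding all 8 terms:
T_{111}*u_1*v_1*w_1 = 1*-1*-2*2 = 4  (running total: 4)
T_{112}*u_1*v_1*w_2 = 4*-1*-2*1 = 8  (running total: 12)
T_{121}*u_1*v_2*w_1 = 0*-1*1*2 = 0  (running total: 12)
T_{122}*u_1*v_2*w_2 = -1*-1*1*1 = 1  (running total: 13)
T_{211}*u_2*v_1*w_1 = -2*-3*-2*2 = -24  (running total: -11)
T_{212}*u_2*v_1*w_2 = -2*-3*-2*1 = -12  (running total: -23)
T_{221}*u_2*v_2*w_1 = 2*-3*1*2 = -12  (running total: -35)
T_{222}*u_2*v_2*w_2 = 4*-3*1*1 = -12  (running total: -47)
S = -47

-47


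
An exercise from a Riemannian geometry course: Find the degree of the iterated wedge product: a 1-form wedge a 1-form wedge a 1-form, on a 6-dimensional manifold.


The degree of a wedge product is the sum of the degrees of the individual forms.
Degrees: 1, 1, 1
Total degree = 1 + 1 + 1 = 3

3


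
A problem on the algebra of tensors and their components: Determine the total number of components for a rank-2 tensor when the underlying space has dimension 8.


The number of components of a rank-r tensor in d dimensions is d^r.
Here d = 8 and r = 2.
8^2 = 64

64


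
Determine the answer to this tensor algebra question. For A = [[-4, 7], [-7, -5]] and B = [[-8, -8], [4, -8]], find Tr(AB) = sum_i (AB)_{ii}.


Tr(AB) = sum_i (AB)_{ii} where (AB)_{ii} = sum_k A_{ik} B_{ki}.
(AB)_{11} = -4*-8 + 7*4 = 60
(AB)_{22} = -7*-8 + -5*-8 = 96
Tr(AB) = 60 + 96 = 156

156


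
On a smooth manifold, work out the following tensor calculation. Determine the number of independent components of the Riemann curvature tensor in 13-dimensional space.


The Riemann tensor in d dimensions has d^2(d^2 - 1)/12 independent components.
d = 13, so d^2 = 169
d^2 - 1 = 168
d^2(d^2 - 1) = 169 * 168 = 28392
Divide by 12: 28392 / 12 = 2366

2366


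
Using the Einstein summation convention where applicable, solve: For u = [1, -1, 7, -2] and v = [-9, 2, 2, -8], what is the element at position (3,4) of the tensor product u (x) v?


The outer product entry T_{ij} = u_i * v_j.
We need i=3, j=4.
u_3 = 7, v_4 = -8
T_{3,4} = 7 * -8 = -56

-56


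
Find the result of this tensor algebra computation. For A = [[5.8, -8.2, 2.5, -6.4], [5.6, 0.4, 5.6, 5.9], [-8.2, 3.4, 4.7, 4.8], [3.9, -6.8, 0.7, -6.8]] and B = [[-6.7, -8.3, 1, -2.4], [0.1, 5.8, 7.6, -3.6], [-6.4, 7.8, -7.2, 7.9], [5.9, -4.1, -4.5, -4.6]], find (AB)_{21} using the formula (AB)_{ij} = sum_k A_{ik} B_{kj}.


(AB)_{ij} = sum_k A_{ik} B_{kj}.
For i=2, j=1:
A_{21} * B_{11} = 5.6 * -6.7 = -37.52
A_{22} * B_{21} = 0.4 * 0.1 = 0.04
A_{23} * B_{31} = 5.6 * -6.4 = -35.84
A_{24} * B_{41} = 5.9 * 5.9 = 34.81
Sum = -37.52 + 0.04 + -35.84 + 34.81 = -38.51

-38.51


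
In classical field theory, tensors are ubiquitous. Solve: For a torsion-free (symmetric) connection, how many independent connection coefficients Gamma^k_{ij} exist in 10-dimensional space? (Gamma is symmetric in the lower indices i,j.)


Christoffel symbols Gamma^k_{ij} are symmetric in i,j, so there are d * d(d+1)/2 independent symbols.
d = 10
d(d+1)/2 = 10 * 11 / 2 = 55
Total = 10 * 55 = 550

550


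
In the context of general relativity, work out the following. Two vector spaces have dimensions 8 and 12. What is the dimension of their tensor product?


The dimension of a tensor product is the product of dimensions.
dim(V) = 8, dim(W) = 12
dim(V (x) W) = 8 * 12 = 96

96


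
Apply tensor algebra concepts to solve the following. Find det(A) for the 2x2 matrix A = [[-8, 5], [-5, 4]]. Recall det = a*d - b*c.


For a 2x2 matrix [[a, b], [c, d]], det = a*d - b*c.
a = -8, b = 5, c = -5, d = 4
a*d = -8 * 4 = -32
b*c = 5 * -5 = -25
det = -32 - -25 = -7

-7


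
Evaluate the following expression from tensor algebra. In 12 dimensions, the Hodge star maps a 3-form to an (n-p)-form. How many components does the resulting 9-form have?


The Hodge dual of a p-form on an n-dimensional manifold is an (n-p)-form.
n = 12, p = 3, so dual degree = 12 - 3 = 9
The number of components is C(n, n-p) = C(12, 9) = 220

220


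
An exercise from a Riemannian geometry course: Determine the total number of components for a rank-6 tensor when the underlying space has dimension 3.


The number of components of a rank-r tensor in d dimensions is d^r.
Here d = 3 and r = 6.
3^6 = 729

729


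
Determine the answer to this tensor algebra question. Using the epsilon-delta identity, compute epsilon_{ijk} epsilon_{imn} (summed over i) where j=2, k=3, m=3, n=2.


Using the identity: epsilon_{ijk} epsilon_{imn} = delta_{jm} delta_{kn} - delta_{jn} delta_{km}.
delta_{23} = 0
delta_{32} = 0
delta_{22} = 1
delta_{33} = 1
Result = 0 * 0 - 1 * 1 = 0 - 1 = -1

-1


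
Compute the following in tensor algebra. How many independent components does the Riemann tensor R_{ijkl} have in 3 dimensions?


The Riemann tensor in d dimensions has d^2(d^2 - 1)/12 independent components.
d = 3, so d^2 = 9
d^2 - 1 = 8
d^2(d^2 - 1) = 9 * 8 = 72
Divide by 12: 72 / 12 = 6

6


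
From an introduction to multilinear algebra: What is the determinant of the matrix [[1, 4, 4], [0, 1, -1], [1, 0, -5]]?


Expanding along the first row, det(A) = a11*M_11 - a12*M_12 + a13*M_13, where M_1j is the (1,j) minor.
Minor M_11 = 1*-5 - -1*0 = -5
Minor M_12 = 0*-5 - -1*1 = 1
Minor M_13 = 0*0 - 1*1 = -1
det = 1*(-5) - 4*(1) + 4*(-1)
    = -5 - 4 + -4
    = -13

-13


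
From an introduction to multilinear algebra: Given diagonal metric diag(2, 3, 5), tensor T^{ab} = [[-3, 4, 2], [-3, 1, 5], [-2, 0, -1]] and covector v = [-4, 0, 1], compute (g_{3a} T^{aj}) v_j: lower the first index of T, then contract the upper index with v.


Step 1: lower the first index. For a diagonal metric, g_{ia} T^{aj} = g_{ii} T^{ij} (no sum on i).
g_{33} = 5
S_3{}^1 = 5 * T^{31} = 5 * -2 = -10
S_3{}^2 = 5 * T^{32} = 5 * 0 = 0
S_3{}^3 = 5 * T^{33} = 5 * -1 = -5
Step 2: contract S_3{}^j with v_j.
S_3{}^1 * v_1 = -10 * -4 = 40
S_3{}^2 * v_2 = 0 * 0 = 0
S_3{}^3 * v_3 = -5 * 1 = -5
Result = 40 + 0 + -5 = 35

35


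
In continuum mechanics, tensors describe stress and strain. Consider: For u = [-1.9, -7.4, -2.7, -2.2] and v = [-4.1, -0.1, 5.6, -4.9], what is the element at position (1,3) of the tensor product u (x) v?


The outer product entry T_{ij} = u_i * v_j.
We need i=1, j=3.
u_1 = -1.9, v_3 = 5.6
T_{1,3} = -1.9 * 5.6 = -10.64

-10.64


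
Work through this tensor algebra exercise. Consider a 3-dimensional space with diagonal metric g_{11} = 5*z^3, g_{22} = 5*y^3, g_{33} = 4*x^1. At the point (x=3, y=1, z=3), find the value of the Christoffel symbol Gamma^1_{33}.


For a diagonal metric, Gamma^k_{ij} = (1/2) g^{kk} (dg_{ik}/dx_j + dg_{jk}/dx_i - dg_{ij}/dx_k).
The metric is diagonal, so g_{ab} = 0 for a != b.
At the given point: g_{11} = 135, g_{22} = 5, g_{33} = 12
g^{11} = 1/135
dg_{31}/dx_3 = 0 (off-diagonal)
dg_{31}/dx_3 = 0 (off-diagonal)
dg_{33}/dx_1 = dg_{33}/dx_1 = 4
Numerator = 0 + 0 - 4 = -4
Gamma^1_{33} = -4 / (2 * 135) = -2/135

-2/135


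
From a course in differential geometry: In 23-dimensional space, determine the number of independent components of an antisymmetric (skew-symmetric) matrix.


An antisymmetric rank-2 tensor satisfies A_{ij} = -A_{ji}, so diagonal entries are zero.
The independent components are the upper-triangular entries: C(n, 2) = n(n-1)/2.
n = 23
C(23, 2) = 23 * 22 / 2 = 506 / 2 = 253

253


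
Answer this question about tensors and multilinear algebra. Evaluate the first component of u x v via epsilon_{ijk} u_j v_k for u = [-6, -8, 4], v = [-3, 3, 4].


(u x v)_1 = sum_{j,k} epsilon_{1jk} u_j v_k. Only permutations of (1,2,3) contribute; the two non-zero terms are:
eps_{123} u_2 v_3 = 1 * -8 * 4 = -32
eps_{132} u_3 v_2 = -1 * 4 * 3 = -12
(u x v)_1 = -44

-44


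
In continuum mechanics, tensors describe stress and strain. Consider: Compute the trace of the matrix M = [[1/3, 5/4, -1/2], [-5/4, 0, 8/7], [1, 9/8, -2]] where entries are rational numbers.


The trace is the sum of diagonal entries.
Diagonal: M[1,1] = 1/3, M[2,2] = 0, M[3,3] = -2
Tr(M) = 1/3 + 0 + -2
Computing step by step:
After adding M[1,1]: 1/3
After adding M[2,2]: 1/3
After adding M[3,3]: -5/3
Tr(M) = -5/3

-5/3


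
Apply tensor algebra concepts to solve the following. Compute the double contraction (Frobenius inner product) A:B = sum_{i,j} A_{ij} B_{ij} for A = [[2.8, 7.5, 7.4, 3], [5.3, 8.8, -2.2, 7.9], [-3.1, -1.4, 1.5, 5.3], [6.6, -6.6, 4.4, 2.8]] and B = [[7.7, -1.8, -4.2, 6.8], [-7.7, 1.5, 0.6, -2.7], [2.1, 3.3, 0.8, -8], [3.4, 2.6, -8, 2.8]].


A:B = sum over all i,j of A_{ij} * B_{ij}.
Row 1: 2.8*7.7=21.56, 7.5*-1.8=-13.5, 7.4*-4.2=-31.08, 3*6.8=20.4 => row sum = -2.62
Row 2: 5.3*-7.7=-40.81, 8.8*1.5=13.2, -2.2*0.6=-1.32, 7.9*-2.7=-21.33 => row sum = -50.26
Row 3: -3.1*2.1=-6.51, -1.4*3.3=-4.62, 1.5*0.8=1.2, 5.3*-8=-42.4 => row sum = -52.33
Row 4: 6.6*3.4=22.44, -6.6*2.6=-17.16, 4.4*-8=-35.2, 2.8*2.8=7.84 => row sum = -22.08
Total = -2.62 + -50.26 + -52.33 + -22.08 = -127.29

-127.29


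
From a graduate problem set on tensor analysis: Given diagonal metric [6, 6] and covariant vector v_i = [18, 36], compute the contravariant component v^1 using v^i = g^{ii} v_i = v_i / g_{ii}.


To raise an index with a diagonal metric: v^i = v_i / g_{ii}.
For index 1: v_1 = 18, g_{11} = 6
v^1 = 18 / 6 = 3

3


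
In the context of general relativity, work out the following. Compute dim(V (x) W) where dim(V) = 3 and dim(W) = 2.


The dimension of a tensor product is the product of dimensions.
dim(V) = 3, dim(W) = 2
dim(V (x) W) = 3 * 2 = 6

6


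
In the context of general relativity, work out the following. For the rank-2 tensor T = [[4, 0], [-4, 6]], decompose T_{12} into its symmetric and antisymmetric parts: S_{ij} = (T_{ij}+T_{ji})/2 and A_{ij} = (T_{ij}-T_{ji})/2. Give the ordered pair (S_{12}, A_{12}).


T_{12} = 0
T_{21} = -4
S_{12} = (0 + -4)/2 = -4/2 = -2
A_{12} = (0 - -4)/2 = 4/2 = 2
Check: S + A = -2 + 2 = 0 = T_{12}.

(-2, 2)


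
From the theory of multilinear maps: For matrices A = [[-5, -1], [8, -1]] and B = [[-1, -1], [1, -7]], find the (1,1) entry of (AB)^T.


(AB)^T_{ij} = (AB)_{ji} = sum_k A_{jk} B_{ki}.
For i=1, j=1 we need (AB)_{11}:
A_{11} * B_{11} = -5 * -1 = 5
A_{12} * B_{21} = -1 * 1 = -1
Sum = 5 + -1 = 4

4


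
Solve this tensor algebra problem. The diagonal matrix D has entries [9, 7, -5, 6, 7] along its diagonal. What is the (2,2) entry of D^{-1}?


For a diagonal matrix, the inverse has entries (D^{-1})_{ii} = 1/d_{ii}.
The diagonal entries are: d_{11} = 9, d_{22} = 7, d_{33} = -5, d_{44} = 6, d_{55} = 7
We need (D^{-1})_{22} = 1/d_{22} = 1/7 = 1/7

1/7


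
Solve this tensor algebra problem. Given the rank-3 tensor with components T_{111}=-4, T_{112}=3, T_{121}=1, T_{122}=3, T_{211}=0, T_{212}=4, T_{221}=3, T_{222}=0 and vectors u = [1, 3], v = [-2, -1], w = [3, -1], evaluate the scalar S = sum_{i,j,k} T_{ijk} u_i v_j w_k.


S = sum over i,j,k of T_{ijk} u_i v_j w_k. Expanding all 8 terms:
T_{111}*u_1*v_1*w_1 = -4*1*-2*3 = 24  (running total: 24)
T_{112}*u_1*v_1*w_2 = 3*1*-2*-1 = 6  (running total: 30)
T_{121}*u_1*v_2*w_1 = 1*1*-1*3 = -3  (running total: 27)
T_{122}*u_1*v_2*w_2 = 3*1*-1*-1 = 3  (running total: 30)
T_{211}*u_2*v_1*w_1 = 0*3*-2*3 = 0  (running total: 30)
T_{212}*u_2*v_1*w_2 = 4*3*-2*-1 = 24  (running total: 54)
T_{221}*u_2*v_2*w_1 = 3*3*-1*3 = -27  (running total: 27)
T_{222}*u_2*v_2*w_2 = 0*3*-1*-1 = 0  (running total: 27)
S = 27

27


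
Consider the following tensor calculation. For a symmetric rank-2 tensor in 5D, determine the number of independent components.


A symmetric rank-2 tensor in d dimensions has d(d+1)/2 independent components.
d = 5
d(d+1)/2 = 5 * 6 / 2 = 30 / 2 = 15

15


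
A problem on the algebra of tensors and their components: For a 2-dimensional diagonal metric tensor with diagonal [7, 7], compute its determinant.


For a diagonal metric, the determinant is the product of diagonal entries.
Diagonal entries: 7, 7
det(g) = 7 * 7 = 49

49


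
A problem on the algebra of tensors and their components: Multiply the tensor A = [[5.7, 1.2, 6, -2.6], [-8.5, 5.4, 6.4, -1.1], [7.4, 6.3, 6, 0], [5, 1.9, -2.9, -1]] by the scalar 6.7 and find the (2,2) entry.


Scalar multiplication: (cA)_{ij} = c * A_{ij}.
c = 6.7
A_{22} = 5.4
(cA)_{22} = 6.7 * 5.4 = 36.18

36.18


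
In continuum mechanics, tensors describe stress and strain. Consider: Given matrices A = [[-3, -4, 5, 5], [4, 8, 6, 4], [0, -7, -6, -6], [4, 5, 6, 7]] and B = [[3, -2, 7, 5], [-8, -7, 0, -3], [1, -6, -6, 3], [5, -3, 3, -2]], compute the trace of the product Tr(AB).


Tr(AB) = sum_i (AB)_{ii} where (AB)_{ii} = sum_k A_{ik} B_{ki}.
(AB)_{11} = -3*3 + -4*-8 + 5*1 + 5*5 = 53
(AB)_{22} = 4*-2 + 8*-7 + 6*-6 + 4*-3 = -112
(AB)_{33} = 0*7 + -7*0 + -6*-6 + -6*3 = 18
(AB)_{44} = 4*5 + 5*-3 + 6*3 + 7*-2 = 9
Tr(AB) = 53 + -112 + 18 + 9 = -32

-32


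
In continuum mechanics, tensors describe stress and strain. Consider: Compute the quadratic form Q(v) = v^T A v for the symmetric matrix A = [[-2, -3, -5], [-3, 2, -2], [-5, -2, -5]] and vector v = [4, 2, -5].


First compute Av:
(Av)_1 = -2*4 + -3*2 + -5*-5 = 11
(Av)_2 = -3*4 + 2*2 + -2*-5 = 2
(Av)_3 = -5*4 + -2*2 + -5*-5 = 1
Av = [11, 2, 1]
Then v^T (Av) = 4*11 + 2*2 + -5*1
= 44 + 4 + -5 = 43

43


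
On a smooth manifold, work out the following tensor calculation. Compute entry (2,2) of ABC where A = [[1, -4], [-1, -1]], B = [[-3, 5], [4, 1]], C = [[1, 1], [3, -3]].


(ABC)_{22} = sum_m (AB)_{2m} C_{m2}. First compute row 2 of AB.
(AB)_{21} = -1*-3 + -1*4 = -1
(AB)_{22} = -1*5 + -1*1 = -6
Now contract with column 2 of C:
(AB)_{21} * C_{12} = -1 * 1 = -1
(AB)_{22} * C_{22} = -6 * -3 = 18
(ABC)_{22} = -1 + 18 = 17

17


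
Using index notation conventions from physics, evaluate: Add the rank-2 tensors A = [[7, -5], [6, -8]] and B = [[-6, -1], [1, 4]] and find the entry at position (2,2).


Tensor addition is component-wise: (A + B)_{ij} = A_{ij} + B_{ij}.
A_{22} = -8
B_{22} = 4
(A + B)_{22} = -8 + 4 = -4

-4


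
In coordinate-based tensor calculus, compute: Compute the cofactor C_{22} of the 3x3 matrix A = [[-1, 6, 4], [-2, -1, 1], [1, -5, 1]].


To find cofactor C_{22}, delete row 2 and column 2.
The resulting 2x2 submatrix is: [[-1, 4], [1, 1]]
Minor M_{22} = -1*1 - 4*1
  = -1 - 4 = -5
Sign = (-1)^(2+2) = (-1)^4 = 1
Cofactor C_{22} = 1 * -5 = -5

-5


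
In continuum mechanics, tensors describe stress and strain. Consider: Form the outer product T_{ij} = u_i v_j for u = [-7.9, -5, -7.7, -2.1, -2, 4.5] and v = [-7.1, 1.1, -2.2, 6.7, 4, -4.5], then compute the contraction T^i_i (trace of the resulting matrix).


The outer product gives T_{ij} = u_i v_j.
The trace (contraction) is Tr(T) = sum_i T_{ii} = sum_i u_i v_i.
Diagonal entries:
T_{11} = u_1 * v_1 = -7.9 * -7.1 = 56.09
T_{22} = u_2 * v_2 = -5 * 1.1 = -5.5
T_{33} = u_3 * v_3 = -7.7 * -2.2 = 16.94
T_{44} = u_4 * v_4 = -2.1 * 6.7 = -14.07
T_{55} = u_5 * v_5 = -2 * 4 = -8
T_{66} = u_6 * v_6 = 4.5 * -4.5 = -20.25
Tr(T) = 56.09 + -5.5 + 16.94 + -14.07 + -8 + -20.25 = 25.21

25.21


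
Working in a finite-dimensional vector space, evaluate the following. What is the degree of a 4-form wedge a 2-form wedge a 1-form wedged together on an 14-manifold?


The degree of a wedge product is the sum of the degrees of the individual forms.
Degrees: 4, 2, 1
Total degree = 4 + 2 + 1 = 7

7


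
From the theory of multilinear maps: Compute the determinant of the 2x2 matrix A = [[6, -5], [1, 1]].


For a 2x2 matrix [[a, b], [c, d]], det = a*d - b*c.
a = 6, b = -5, c = 1, d = 1
a*d = 6 * 1 = 6
b*c = -5 * 1 = -5
det = 6 - -5 = 11

11


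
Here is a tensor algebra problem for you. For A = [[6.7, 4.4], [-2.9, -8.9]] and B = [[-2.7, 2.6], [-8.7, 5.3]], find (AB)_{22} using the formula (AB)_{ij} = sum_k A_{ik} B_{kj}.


(AB)_{ij} = sum_k A_{ik} B_{kj}.
For i=2, j=2:
A_{21} * B_{12} = -2.9 * 2.6 = -7.54
A_{22} * B_{22} = -8.9 * 5.3 = -47.17
Sum = -7.54 + -47.17 = -54.71

-54.71


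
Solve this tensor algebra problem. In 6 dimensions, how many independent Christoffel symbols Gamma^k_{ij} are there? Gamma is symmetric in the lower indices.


Christoffel symbols Gamma^k_{ij} are symmetric in i,j, so there are d * d(d+1)/2 independent symbols.
d = 6
d(d+1)/2 = 6 * 7 / 2 = 21
Total = 6 * 21 = 126

126


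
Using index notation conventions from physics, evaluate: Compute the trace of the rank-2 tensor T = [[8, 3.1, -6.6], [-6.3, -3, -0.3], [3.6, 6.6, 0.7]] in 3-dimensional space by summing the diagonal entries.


The contraction (trace) of a rank-2 tensor is the sum of its diagonal elements.
Diagonal entries: A[1,1] = 8, A[2,2] = -3, A[3,3] = 0.7
Tr(A) = 8 + -3 + 0.7 = 5.7

5.7


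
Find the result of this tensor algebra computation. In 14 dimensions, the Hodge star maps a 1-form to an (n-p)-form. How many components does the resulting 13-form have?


The Hodge dual of a p-form on an n-dimensional manifold is an (n-p)-form.
n = 14, p = 1, so dual degree = 14 - 1 = 13
The number of components is C(n, n-p) = C(14, 13) = 14

14


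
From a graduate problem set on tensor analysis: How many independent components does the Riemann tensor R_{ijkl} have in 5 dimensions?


The Riemann tensor in d dimensions has d^2(d^2 - 1)/12 independent components.
d = 5, so d^2 = 25
d^2 - 1 = 24
d^2(d^2 - 1) = 25 * 24 = 600
Divide by 12: 600 / 12 = 50

50


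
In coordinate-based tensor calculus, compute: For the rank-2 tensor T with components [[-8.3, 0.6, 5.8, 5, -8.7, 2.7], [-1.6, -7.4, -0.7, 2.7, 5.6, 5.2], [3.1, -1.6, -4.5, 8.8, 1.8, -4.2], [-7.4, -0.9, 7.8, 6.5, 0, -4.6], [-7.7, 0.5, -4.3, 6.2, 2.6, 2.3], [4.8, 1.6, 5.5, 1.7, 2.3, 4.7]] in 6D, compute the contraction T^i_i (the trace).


The contraction (trace) of a rank-2 tensor is the sum of its diagonal elements.
Diagonal entries: A[1,1] = -8.3, A[2,2] = -7.4, A[3,3] = -4.5, A[4,4] = 6.5, A[5,5] = 2.6, A[6,6] = 4.7
Tr(A) = -8.3 + -7.4 + -4.5 + 6.5 + 2.6 + 4.7 = -6.4

-6.4


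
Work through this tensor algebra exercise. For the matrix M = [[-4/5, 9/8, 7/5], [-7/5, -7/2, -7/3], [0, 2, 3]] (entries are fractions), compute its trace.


The trace is the sum of diagonal entries.
Diagonal: M[1,1] = -4/5, M[2,2] = -7/2, M[3,3] = 3
Tr(M) = -4/5 + -7/2 + 3
Computing step by step:
After adding M[1,1]: -4/5
After adding M[2,2]: -43/10
After adding M[3,3]: -13/10
Tr(M) = -13/10

-13/10


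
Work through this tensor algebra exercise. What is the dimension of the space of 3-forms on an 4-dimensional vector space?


The dimension of the space of p-forms on an n-dimensional space is C(n, p).
n = 4, p = 3
C(4, 3) = 4! / (3! * 1!) = 4

4


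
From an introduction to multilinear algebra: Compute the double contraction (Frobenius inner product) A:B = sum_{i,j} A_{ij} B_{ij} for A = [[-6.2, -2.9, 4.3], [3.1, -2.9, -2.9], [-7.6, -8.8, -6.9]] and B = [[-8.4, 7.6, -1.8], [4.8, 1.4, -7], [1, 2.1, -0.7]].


A:B = sum over all i,j of A_{ij} * B_{ij}.
Row 1: -6.2*-8.4=52.08, -2.9*7.6=-22.04, 4.3*-1.8=-7.74 => row sum = 22.3
Row 2: 3.1*4.8=14.88, -2.9*1.4=-4.06, -2.9*-7=20.3 => row sum = 31.12
Row 3: -7.6*1=-7.6, -8.8*2.1=-18.48, -6.9*-0.7=4.83 => row sum = -21.25
Total = 22.3 + 31.12 + -21.25 = 32.17

32.17


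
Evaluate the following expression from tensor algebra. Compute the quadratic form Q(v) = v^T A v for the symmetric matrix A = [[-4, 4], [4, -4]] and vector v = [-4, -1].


First compute Av:
(Av)_1 = -4*-4 + 4*-1 = 12
(Av)_2 = 4*-4 + -4*-1 = -12
Av = [12, -12]
Then v^T (Av) = -4*12 + -1*-12
= -48 + 12 = -36

-36


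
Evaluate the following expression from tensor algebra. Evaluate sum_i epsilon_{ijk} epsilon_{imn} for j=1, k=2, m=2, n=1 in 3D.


Using the identity: epsilon_{ijk} epsilon_{imn} = delta_{jm} delta_{kn} - delta_{jn} delta_{km}.
delta_{12} = 0
delta_{21} = 0
delta_{11} = 1
delta_{22} = 1
Result = 0 * 0 - 1 * 1 = 0 - 1 = -1

-1


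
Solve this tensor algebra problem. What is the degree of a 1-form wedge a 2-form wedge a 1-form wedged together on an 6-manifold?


The degree of a wedge product is the sum of the degrees of the individual forms.
Degrees: 1, 2, 1
Total degree = 1 + 2 + 1 = 4

4


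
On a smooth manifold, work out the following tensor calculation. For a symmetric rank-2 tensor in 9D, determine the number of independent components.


A symmetric rank-2 tensor in d dimensions has d(d+1)/2 independent components.
d = 9
d(d+1)/2 = 9 * 10 / 2 = 90 / 2 = 45

45


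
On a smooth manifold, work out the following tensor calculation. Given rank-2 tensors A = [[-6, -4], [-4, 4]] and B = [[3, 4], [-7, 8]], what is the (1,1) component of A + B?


Tensor addition is component-wise: (A + B)_{ij} = A_{ij} + B_{ij}.
A_{11} = -6
B_{11} = 3
(A + B)_{11} = -6 + 3 = -3

-3


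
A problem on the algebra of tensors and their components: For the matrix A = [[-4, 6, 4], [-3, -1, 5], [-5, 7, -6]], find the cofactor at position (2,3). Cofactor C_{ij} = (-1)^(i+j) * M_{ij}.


To find cofactor C_{23}, delete row 2 and column 3.
The resulting 2x2 submatrix is: [[-4, 6], [-5, 7]]
Minor M_{23} = -4*7 - 6*-5
  = -28 - -30 = 2
Sign = (-1)^(2+3) = (-1)^5 = -1
Cofactor C_{23} = -1 * 2 = -2

-2


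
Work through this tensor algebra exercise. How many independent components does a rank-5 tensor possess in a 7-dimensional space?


The number of components of a rank-r tensor in d dimensions is d^r.
Here d = 7 and r = 5.
7^5 = 16807

16807


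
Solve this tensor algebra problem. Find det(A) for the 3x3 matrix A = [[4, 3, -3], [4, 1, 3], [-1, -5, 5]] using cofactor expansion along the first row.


Expanding along the first row, det(A) = a11*M_11 - a12*M_12 + a13*M_13, where M_1j is the (1,j) minor.
Minor M_11 = 1*5 - 3*-5 = 20
Minor M_12 = 4*5 - 3*-1 = 23
Minor M_13 = 4*-5 - 1*-1 = -19
det = 4*(20) - 3*(23) + -3*(-19)
    = 80 - 69 + 57
    = 68

68


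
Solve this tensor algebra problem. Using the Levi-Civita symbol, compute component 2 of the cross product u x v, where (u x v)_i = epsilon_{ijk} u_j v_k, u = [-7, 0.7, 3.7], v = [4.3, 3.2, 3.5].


(u x v)_2 = sum_{j,k} epsilon_{2jk} u_j v_k. Only permutations of (1,2,3) contribute; the two non-zero terms are:
eps_{213} u_1 v_3 = -1 * -7 * 3.5 = 24.5
eps_{231} u_3 v_1 = 1 * 3.7 * 4.3 = 15.91
(u x v)_2 = 40.41

40.41


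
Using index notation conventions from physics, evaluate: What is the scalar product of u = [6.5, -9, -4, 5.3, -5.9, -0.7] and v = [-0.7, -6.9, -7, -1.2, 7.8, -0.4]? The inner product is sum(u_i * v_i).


The inner product u . v = sum of u_i * v_i.
Term-by-term: 6.5 * -0.7, -9 * -6.9, -4 * -7, 5.3 * -1.2, -5.9 * 7.8, -0.7 * -0.4
Products: -4.55, 62.1, 28, -6.36, -46.02, 0.28
Sum = -4.55 + 62.1 + 28 + -6.36 + -46.02 + 0.28 = 33.45

33.45


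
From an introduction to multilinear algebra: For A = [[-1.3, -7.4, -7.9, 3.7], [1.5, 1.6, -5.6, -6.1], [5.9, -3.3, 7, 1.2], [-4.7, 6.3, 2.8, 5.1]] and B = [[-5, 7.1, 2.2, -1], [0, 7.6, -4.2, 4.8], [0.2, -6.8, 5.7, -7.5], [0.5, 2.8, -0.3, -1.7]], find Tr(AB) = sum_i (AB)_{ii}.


Tr(AB) = sum_i (AB)_{ii} where (AB)_{ii} = sum_k A_{ik} B_{ki}.
(AB)_{11} = -1.3*-5 + -7.4*0 + -7.9*0.2 + 3.7*0.5 = 6.77
(AB)_{22} = 1.5*7.1 + 1.6*7.6 + -5.6*-6.8 + -6.1*2.8 = 43.81
(AB)_{33} = 5.9*2.2 + -3.3*-4.2 + 7*5.7 + 1.2*-0.3 = 66.38
(AB)_{44} = -4.7*-1 + 6.3*4.8 + 2.8*-7.5 + 5.1*-1.7 = 5.27
Tr(AB) = 6.77 + 43.81 + 66.38 + 5.27 = 122.23

122.23


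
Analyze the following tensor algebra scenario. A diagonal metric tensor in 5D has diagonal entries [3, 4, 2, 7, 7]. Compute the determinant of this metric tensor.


For a diagonal metric, the determinant is the product of diagonal entries.
Diagonal entries: 3, 4, 2, 7, 7
det(g) = 3 * 4 * 2 * 7 * 7 = 1176

1176


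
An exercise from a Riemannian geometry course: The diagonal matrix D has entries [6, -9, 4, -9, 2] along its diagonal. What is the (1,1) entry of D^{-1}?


For a diagonal matrix, the inverse has entries (D^{-1})_{ii} = 1/d_{ii}.
The diagonal entries are: d_{11} = 6, d_{22} = -9, d_{33} = 4, d_{44} = -9, d_{55} = 2
We need (D^{-1})_{11} = 1/d_{11} = 1/6 = 1/6

1/6


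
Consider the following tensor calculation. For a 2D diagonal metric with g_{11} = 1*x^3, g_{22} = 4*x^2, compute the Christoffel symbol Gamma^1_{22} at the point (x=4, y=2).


For a diagonal metric, Gamma^k_{ij} = (1/2) g^{kk} (dg_{ik}/dx_j + dg_{jk}/dx_i - dg_{ij}/dx_k).
The metric is diagonal, so g_{ab} = 0 for a != b.
At the given point: g_{11} = 64, g_{22} = 64
g^{11} = 1/64
dg_{21}/dx_2 = 0 (off-diagonal)
dg_{21}/dx_2 = 0 (off-diagonal)
dg_{22}/dx_1 = dg_{22}/dx_1 = 32
Numerator = 0 + 0 - 32 = -32
Gamma^1_{22} = -32 / (2 * 64) = -1/4

-1/4
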